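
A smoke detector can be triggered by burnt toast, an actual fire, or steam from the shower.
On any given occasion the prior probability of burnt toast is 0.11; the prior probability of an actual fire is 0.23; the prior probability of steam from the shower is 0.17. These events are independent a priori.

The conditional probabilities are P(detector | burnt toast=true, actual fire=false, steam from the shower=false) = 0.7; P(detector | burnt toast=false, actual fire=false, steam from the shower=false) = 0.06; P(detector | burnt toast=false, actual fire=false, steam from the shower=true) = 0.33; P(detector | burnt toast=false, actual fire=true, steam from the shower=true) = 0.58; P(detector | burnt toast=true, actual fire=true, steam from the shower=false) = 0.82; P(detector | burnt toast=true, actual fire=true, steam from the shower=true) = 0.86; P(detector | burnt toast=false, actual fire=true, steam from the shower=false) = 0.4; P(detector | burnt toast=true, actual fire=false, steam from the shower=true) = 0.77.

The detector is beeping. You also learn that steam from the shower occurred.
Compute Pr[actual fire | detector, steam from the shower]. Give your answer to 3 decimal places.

Pr[actual fire | detector, steam from the shower] ≈ 0.325

Numerator (weight on configurations with actual fire): 0.118726 + 0.021758 = 0.140484
Normalizer over all consistent configurations: 0.33·0.89·0.77 + 0.58·0.89·0.23 + 0.77·0.11·0.77 + 0.86·0.11·0.23 = 0.431852
Posterior = 0.140484 / 0.431852 ≈ 0.325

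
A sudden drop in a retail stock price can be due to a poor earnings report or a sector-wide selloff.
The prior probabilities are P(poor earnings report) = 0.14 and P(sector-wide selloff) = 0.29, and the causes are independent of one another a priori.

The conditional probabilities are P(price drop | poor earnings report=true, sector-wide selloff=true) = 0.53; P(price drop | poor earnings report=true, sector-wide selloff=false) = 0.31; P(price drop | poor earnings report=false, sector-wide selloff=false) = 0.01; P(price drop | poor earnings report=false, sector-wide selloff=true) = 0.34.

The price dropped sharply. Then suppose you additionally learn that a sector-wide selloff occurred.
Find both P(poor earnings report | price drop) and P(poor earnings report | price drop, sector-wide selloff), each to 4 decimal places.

By total probability over the 4 (poor earnings report, sector-wide selloff) configurations:
  P(price drop) = 0.01*0.86*0.71 + 0.34*0.86*0.29 + 0.31*0.14*0.71 + 0.53*0.14*0.29
        = 0.006106 + 0.084796 + 0.030814 + 0.021518 = 0.143234
Configurations with poor earnings report contribute 0.052332, so
  P(poor earnings report | price drop) = 0.052332 / 0.143234 ≈ 0.3654

With the extra evidence:
Numerator (weight on configurations with poor earnings report): 0.53*0.14 = 0.074200
Denominator P(price drop | sector-wide selloff): 0.34*0.86 + 0.53*0.14 = 0.366600
Posterior = 0.074200 / 0.366600 ≈ 0.2024
The drop from 0.3654 to 0.2024 is the explaining-away (discounting) effect.

P(poor earnings report | price drop) ≈ 0.3654; P(poor earnings report | price drop, sector-wide selloff) ≈ 0.2024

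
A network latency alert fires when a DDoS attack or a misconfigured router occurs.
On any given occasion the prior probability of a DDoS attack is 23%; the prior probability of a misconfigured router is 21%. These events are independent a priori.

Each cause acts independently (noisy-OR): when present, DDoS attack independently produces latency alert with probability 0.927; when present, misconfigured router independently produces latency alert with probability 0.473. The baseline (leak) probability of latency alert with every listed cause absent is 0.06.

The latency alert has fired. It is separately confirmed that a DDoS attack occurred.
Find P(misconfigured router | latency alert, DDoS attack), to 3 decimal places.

P(misconfigured router | latency alert, DDoS attack) ≈ 0.216

Under noisy-OR, P(latency alert | causes) = 1 − (1−0.06)·∏(1−qᵢ) over the active causes.
Sum P(latency alert|·) weighted by the priors over both values of misconfigured router:
  P(latency alert | DDoS attack) = 0.93138*0.79 + 0.963837*0.21
        = 0.735790 + 0.202406 = 0.938196
The terms with misconfigured router present sum to 0.202406, so
  P(misconfigured router | latency alert, DDoS attack) = 0.202406 / 0.938196 ≈ 0.216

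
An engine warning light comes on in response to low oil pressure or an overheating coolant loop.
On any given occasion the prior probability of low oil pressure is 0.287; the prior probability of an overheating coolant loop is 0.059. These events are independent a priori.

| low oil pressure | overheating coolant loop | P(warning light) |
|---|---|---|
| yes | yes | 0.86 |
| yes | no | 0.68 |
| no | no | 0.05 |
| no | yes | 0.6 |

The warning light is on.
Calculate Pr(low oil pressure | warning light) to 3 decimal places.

P(warning light) = 0.05×0.713×0.941 + 0.6×0.713×0.059 + 0.68×0.287×0.941 + 0.86×0.287×0.059 = 0.033547 + 0.025240 + 0.183646 + 0.014562 = 0.256995
Of this, 0.198208 comes from 0.183646 + 0.014562 (the low oil pressure=true cases).
So P(low oil pressure | warning light) = 0.198208/0.256995 ≈ 0.771.

Pr(low oil pressure | warning light) ≈ 0.771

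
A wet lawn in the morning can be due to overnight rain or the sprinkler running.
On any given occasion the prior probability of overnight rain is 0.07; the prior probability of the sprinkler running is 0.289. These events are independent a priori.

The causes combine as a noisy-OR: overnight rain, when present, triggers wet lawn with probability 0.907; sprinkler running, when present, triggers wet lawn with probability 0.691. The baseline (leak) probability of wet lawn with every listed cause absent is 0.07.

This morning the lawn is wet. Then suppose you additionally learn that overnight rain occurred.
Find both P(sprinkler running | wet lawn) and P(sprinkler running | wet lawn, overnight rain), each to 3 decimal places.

P(sprinkler running | wet lawn) ≈ 0.697; P(sprinkler running | wet lawn, overnight rain) ≈ 0.302

Under noisy-OR, P(wet lawn | causes) = 1 − (1−0.07)·∏(1−qᵢ) over the active causes.
Sum P(wet lawn|·) weighted by the priors over the 4 (overnight rain, sprinkler running) configurations:
  P(wet lawn) = 0.07*0.93*0.711 + 0.71263*0.93*0.289 + 0.91351*0.07*0.711 + 0.973275*0.07*0.289
        = 0.046286 + 0.191534 + 0.045465 + 0.019689 = 0.302974
The terms with sprinkler running present sum to 0.211223, so
  P(sprinkler running | wet lawn) = 0.211223 / 0.302974 ≈ 0.697

With the extra evidence:
P(wet lawn | overnight rain) = 0.91351·0.711 + 0.973275·0.289 = 0.649506 + 0.281276 = 0.930782
The sprinkler running-present share is 0.973275·0.289 = 0.281276.
So P(sprinkler running | wet lawn, overnight rain) = 0.281276/0.930782 ≈ 0.302.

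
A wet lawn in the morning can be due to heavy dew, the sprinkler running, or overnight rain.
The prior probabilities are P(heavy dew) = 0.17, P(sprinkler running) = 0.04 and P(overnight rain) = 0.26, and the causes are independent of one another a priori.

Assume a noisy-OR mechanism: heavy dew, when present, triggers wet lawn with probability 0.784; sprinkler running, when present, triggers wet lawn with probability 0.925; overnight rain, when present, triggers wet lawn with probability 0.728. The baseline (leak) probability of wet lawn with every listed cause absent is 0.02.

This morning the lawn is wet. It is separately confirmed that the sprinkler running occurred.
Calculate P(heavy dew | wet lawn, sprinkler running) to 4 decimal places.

Under noisy-OR, P(wet lawn | causes) = 1 − (1−0.02)·∏(1−qᵢ) over the active causes.
Numerator (weight on configurations with heavy dew): 0.123803 + 0.044009 = 0.167812
Denominator P(wet lawn | sprinkler running): 0.9265×0.83×0.74 + 0.980008×0.83×0.26 + 0.984124×0.17×0.74 + 0.995682×0.17×0.26 = 0.948354
P(heavy dew | wet lawn, sprinkler running) = 0.167812/0.948354 ≈ 0.1770

P(heavy dew | wet lawn, sprinkler running) ≈ 0.1770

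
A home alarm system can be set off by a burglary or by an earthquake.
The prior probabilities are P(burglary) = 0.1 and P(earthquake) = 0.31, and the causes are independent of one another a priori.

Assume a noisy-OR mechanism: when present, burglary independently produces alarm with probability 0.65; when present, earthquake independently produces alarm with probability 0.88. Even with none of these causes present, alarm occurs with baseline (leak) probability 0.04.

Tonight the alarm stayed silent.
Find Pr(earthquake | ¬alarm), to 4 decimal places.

Under noisy-OR, P(alarm | causes) = 1 − (1−0.04)·∏(1−qᵢ) over the active causes.
Weight on earthquake=true, given the evidence: 0.032141 + 0.001250 = 0.033391
Denominator P(¬alarm): 0.96*0.9*0.69 + 0.1152*0.9*0.31 + 0.336*0.1*0.69 + 0.04032*0.1*0.31 = 0.652735
Posterior = 0.033391 / 0.652735 ≈ 0.0512

Pr(earthquake | ¬alarm) ≈ 0.0512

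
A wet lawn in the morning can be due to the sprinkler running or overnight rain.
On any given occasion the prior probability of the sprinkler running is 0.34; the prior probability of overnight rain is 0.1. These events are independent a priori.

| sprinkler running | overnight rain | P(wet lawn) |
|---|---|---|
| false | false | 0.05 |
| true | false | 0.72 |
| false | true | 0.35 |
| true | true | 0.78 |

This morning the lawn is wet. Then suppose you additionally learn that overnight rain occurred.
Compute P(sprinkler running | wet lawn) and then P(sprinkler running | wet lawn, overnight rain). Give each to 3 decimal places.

P(sprinkler running | wet lawn) ≈ 0.824; P(sprinkler running | wet lawn, overnight rain) ≈ 0.534

P(wet lawn) = 0.05*0.66*0.9 + 0.35*0.66*0.1 + 0.72*0.34*0.9 + 0.78*0.34*0.1 = 0.029700 + 0.023100 + 0.220320 + 0.026520 = 0.299640
The sprinkler running-present share is 0.220320 + 0.026520 = 0.246840.
Hence the posterior is 0.246840/0.299640 ≈ 0.824.

Now condition on the additional information:
P(wet lawn | overnight rain) = 0.35*0.66 + 0.78*0.34 = 0.231000 + 0.265200 = 0.496200
The sprinkler running-present share is 0.78*0.34 = 0.265200.
Hence the posterior is 0.265200/0.496200 ≈ 0.534.
The drop from 0.824 to 0.534 is the explaining-away (discounting) effect.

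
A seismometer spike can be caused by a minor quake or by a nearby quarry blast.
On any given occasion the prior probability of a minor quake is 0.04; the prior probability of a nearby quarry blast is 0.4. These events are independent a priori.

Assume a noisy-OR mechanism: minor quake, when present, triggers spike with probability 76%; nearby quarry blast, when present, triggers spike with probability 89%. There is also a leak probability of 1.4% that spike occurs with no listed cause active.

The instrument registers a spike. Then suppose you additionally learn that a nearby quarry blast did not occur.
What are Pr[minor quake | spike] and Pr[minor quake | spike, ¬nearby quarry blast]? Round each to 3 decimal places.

Pr[minor quake | spike] ≈ 0.088; Pr[minor quake | spike, ¬nearby quarry blast] ≈ 0.694

Under noisy-OR, P(spike | causes) = 1 − (1−0.014)·∏(1−qᵢ) over the active causes.
P(spike) = 0.014·0.96·0.6 + 0.89154·0.96·0.4 + 0.76336·0.04·0.6 + 0.97397·0.04·0.4 = 0.008064 + 0.342351 + 0.018321 + 0.015584 = 0.384320
Of this, 0.033905 comes from 0.018321 + 0.015584 (the minor quake=true cases).
So P(minor quake | spike) = 0.033905/0.384320 ≈ 0.088.

Now condition on the additional information:
P(spike | ¬nearby quarry blast) = 0.014·0.96 + 0.76336·0.04 = 0.013440 + 0.030534 = 0.043974
The minor quake-present share is 0.76336·0.04 = 0.030534.
Hence the posterior is 0.030534/0.043974 ≈ 0.694.
With nearby quarry blast excluded, minor quake must carry more of the explanatory weight for the spike.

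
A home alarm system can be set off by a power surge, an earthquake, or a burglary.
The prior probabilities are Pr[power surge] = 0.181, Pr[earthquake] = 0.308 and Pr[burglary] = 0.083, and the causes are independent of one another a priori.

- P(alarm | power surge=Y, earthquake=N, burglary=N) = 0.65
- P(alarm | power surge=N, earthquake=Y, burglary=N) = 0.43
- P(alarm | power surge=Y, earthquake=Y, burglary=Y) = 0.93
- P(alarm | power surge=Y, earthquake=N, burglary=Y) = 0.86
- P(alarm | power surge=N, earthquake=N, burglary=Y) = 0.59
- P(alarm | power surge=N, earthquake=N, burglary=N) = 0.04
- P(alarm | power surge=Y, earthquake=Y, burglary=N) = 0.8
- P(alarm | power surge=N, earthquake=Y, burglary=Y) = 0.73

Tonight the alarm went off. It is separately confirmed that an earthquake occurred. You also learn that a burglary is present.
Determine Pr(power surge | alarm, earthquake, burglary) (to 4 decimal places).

Pr(power surge | alarm, earthquake, burglary) ≈ 0.2197

P(alarm | earthquake, burglary) = 0.73×0.819 + 0.93×0.181 = 0.597870 + 0.168330 = 0.766200
The power surge-present share is 0.93×0.181 = 0.168330.
So P(power surge | alarm, earthquake, burglary) = 0.168330/0.766200 ≈ 0.2197.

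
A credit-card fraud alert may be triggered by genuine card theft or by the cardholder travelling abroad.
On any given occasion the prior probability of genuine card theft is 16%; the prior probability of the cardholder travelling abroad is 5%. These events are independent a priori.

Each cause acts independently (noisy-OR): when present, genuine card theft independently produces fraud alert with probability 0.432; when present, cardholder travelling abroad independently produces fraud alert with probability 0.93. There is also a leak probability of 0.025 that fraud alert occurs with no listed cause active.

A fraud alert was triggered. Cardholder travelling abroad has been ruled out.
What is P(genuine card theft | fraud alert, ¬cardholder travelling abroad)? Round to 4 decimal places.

Under noisy-OR, P(fraud alert | causes) = 1 − (1−0.025)·∏(1−qᵢ) over the active causes.
For the numerator, keep only genuine card theft=true terms: 0.4462×0.16 = 0.071392
Normalizer over all consistent configurations: 0.025×0.84 + 0.4462×0.16 = 0.092392
Posterior = 0.071392 / 0.092392 ≈ 0.7727

P(genuine card theft | fraud alert, ¬cardholder travelling abroad) ≈ 0.7727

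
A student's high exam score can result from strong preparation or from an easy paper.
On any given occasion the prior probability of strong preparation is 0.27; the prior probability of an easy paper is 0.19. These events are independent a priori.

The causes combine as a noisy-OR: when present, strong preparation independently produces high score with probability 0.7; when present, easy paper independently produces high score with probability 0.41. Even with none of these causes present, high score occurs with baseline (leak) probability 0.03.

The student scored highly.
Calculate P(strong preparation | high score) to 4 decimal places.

Under noisy-OR, P(high score | causes) = 1 − (1−0.03)·∏(1−qᵢ) over the active causes.
By total probability over the 4 (strong preparation, easy paper) configurations:
  P(high score) = 0.03×0.73×0.81 + 0.4277×0.73×0.19 + 0.709×0.27×0.81 + 0.82831×0.27×0.19
        = 0.017739 + 0.059322 + 0.155058 + 0.042492 = 0.274611
Keeping only the strong preparation-present terms gives 0.197550, so
  P(strong preparation | high score) = 0.197550 / 0.274611 ≈ 0.7194

P(strong preparation | high score) ≈ 0.7194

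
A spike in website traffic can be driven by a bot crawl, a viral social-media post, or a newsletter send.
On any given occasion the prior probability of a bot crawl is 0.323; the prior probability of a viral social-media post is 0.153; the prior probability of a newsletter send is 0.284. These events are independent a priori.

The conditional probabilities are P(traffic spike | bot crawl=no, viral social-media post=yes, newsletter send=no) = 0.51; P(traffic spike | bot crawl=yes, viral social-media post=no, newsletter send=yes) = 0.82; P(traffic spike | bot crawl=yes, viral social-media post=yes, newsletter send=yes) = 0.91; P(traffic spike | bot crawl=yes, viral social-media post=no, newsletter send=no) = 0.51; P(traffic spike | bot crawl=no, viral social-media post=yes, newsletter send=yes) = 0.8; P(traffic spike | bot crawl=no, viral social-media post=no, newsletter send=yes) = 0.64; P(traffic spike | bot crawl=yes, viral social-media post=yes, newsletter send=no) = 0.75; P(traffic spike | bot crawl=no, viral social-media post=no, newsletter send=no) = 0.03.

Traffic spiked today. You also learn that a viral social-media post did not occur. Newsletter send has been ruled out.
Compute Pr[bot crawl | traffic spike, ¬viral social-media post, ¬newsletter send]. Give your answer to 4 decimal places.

Pr[bot crawl | traffic spike, ¬viral social-media post, ¬newsletter send] ≈ 0.8902

By total probability over both values of bot crawl:
  P(traffic spike | ¬viral social-media post, ¬newsletter send) = 0.03*0.677 + 0.51*0.323
        = 0.020310 + 0.164730 = 0.185040
The terms with bot crawl present sum to 0.164730, so
  P(bot crawl | traffic spike, ¬viral social-media post, ¬newsletter send) = 0.164730 / 0.185040 ≈ 0.8902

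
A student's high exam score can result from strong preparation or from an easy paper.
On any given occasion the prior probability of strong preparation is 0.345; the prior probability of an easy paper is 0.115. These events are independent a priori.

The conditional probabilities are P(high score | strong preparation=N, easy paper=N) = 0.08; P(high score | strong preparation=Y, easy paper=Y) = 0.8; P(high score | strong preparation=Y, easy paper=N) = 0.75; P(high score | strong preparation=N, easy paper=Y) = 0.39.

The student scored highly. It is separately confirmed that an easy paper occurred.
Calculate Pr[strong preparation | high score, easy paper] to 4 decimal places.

Pr[strong preparation | high score, easy paper] ≈ 0.5193

P(high score | easy paper) = 0.39*0.655 + 0.8*0.345 = 0.255450 + 0.276000 = 0.531450
Of this, 0.276000 comes from 0.8*0.345 (the strong preparation=true cases).
P(strong preparation | high score, easy paper) = 0.276000 / 0.531450 ≈ 0.5193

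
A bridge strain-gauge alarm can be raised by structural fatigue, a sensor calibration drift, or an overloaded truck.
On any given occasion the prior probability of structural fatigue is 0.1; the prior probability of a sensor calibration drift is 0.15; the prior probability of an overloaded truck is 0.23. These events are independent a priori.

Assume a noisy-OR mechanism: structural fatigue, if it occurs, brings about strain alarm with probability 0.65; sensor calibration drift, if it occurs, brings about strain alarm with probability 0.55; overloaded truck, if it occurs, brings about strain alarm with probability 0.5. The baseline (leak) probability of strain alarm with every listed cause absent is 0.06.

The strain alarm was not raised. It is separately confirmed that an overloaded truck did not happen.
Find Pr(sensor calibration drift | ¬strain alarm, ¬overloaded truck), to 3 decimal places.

Pr(sensor calibration drift | ¬strain alarm, ¬overloaded truck) ≈ 0.074

Under noisy-OR, P(strain alarm | causes) = 1 − (1−0.06)·∏(1−qᵢ) over the active causes.
By total probability over the 4 (structural fatigue, sensor calibration drift) configurations:
  P(¬strain alarm | ¬overloaded truck) = 0.94*0.9*0.85 + 0.423*0.9*0.15 + 0.329*0.1*0.85 + 0.14805*0.1*0.15
        = 0.719100 + 0.057105 + 0.027965 + 0.002221 = 0.806391
The terms with sensor calibration drift present sum to 0.059326, so
  P(sensor calibration drift | ¬strain alarm, ¬overloaded truck) = 0.059326 / 0.806391 ≈ 0.074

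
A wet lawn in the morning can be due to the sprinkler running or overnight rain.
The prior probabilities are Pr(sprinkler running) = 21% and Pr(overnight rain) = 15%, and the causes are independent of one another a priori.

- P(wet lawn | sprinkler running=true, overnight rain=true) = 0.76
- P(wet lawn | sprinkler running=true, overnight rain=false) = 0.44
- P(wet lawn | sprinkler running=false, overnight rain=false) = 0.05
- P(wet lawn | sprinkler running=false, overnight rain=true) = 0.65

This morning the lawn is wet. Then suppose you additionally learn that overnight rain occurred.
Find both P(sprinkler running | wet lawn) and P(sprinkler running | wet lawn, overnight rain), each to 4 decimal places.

P(sprinkler running | wet lawn) ≈ 0.4809; P(sprinkler running | wet lawn, overnight rain) ≈ 0.2371

P(wet lawn) = 0.05*0.79*0.85 + 0.65*0.79*0.15 + 0.44*0.21*0.85 + 0.76*0.21*0.15 = 0.033575 + 0.077025 + 0.078540 + 0.023940 = 0.213080
Restricting to configurations with sprinkler running present: 0.078540 + 0.023940 = 0.102480.
Hence the posterior is 0.102480/0.213080 ≈ 0.4809.

Now condition on the additional information:
Numerator (weight on configurations with sprinkler running): 0.76×0.21 = 0.159600
The normalizing constant is 0.65×0.79 + 0.76×0.21 = 0.673100
P(sprinkler running | wet lawn, overnight rain) = 0.159600/0.673100 ≈ 0.2371
— overnight rain explains away the evidence for sprinkler running.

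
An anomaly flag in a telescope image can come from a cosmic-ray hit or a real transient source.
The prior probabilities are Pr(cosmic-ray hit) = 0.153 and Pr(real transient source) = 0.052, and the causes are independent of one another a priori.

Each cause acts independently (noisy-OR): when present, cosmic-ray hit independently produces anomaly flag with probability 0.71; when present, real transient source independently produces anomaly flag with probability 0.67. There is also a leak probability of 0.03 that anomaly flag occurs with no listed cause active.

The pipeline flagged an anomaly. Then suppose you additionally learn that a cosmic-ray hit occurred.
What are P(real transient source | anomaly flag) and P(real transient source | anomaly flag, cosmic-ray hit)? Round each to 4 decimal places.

Under noisy-OR, P(anomaly flag | causes) = 1 − (1−0.03)·∏(1−qᵢ) over the active causes.
Sum P(anomaly flag|·) weighted by the priors over the 4 (cosmic-ray hit, real transient source) configurations:
  P(anomaly flag) = 0.03·0.847·0.948 + 0.6799·0.847·0.052 + 0.7187·0.153·0.948 + 0.907171·0.153·0.052
        = 0.024089 + 0.029946 + 0.104243 + 0.007217 = 0.165495
The terms with real transient source present sum to 0.037163, so
  P(real transient source | anomaly flag) = 0.037163 / 0.165495 ≈ 0.2246

With the extra evidence:
Numerator (weight on configurations with real transient source): 0.907171×0.052 = 0.047173
The normalizing constant is 0.7187×0.948 + 0.907171×0.052 = 0.728501
Posterior = 0.047173 / 0.728501 ≈ 0.0648

P(real transient source | anomaly flag) ≈ 0.2246; P(real transient source | anomaly flag, cosmic-ray hit) ≈ 0.0648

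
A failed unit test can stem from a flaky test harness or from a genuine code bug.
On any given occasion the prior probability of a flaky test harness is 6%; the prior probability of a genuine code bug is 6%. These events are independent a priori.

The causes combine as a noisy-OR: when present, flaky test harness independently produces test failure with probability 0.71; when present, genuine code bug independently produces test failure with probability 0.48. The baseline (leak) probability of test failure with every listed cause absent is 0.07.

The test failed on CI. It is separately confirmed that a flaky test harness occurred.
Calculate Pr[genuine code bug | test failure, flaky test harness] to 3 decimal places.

Under noisy-OR, P(test failure | causes) = 1 − (1−0.07)·∏(1−qᵢ) over the active causes.
Sum P(test failure|·) weighted by the priors over both values of genuine code bug:
  P(test failure | flaky test harness) = 0.7303×0.94 + 0.859756×0.06
        = 0.686482 + 0.051585 = 0.738067
The terms with genuine code bug present sum to 0.051585, so
  P(genuine code bug | test failure, flaky test harness) = 0.051585 / 0.738067 ≈ 0.070

Pr[genuine code bug | test failure, flaky test harness] ≈ 0.070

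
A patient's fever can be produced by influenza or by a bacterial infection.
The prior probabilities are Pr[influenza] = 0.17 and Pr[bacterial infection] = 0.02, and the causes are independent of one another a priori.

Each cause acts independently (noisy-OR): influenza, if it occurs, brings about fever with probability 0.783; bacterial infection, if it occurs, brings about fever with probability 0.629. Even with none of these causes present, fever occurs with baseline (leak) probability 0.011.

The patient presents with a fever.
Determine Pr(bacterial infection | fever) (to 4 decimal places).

Pr(bacterial infection | fever) ≈ 0.0889

Under noisy-OR, P(fever | causes) = 1 − (1−0.011)·∏(1−qᵢ) over the active causes.
By total probability over the 4 (influenza, bacterial infection) configurations:
  P(fever) = 0.011·0.83·0.98 + 0.633081·0.83·0.02 + 0.785387·0.17·0.98 + 0.920379·0.17·0.02
        = 0.008947 + 0.010509 + 0.130845 + 0.003129 = 0.153430
Configurations with bacterial infection contribute 0.013638, so
  P(bacterial infection | fever) = 0.013638 / 0.153430 ≈ 0.0889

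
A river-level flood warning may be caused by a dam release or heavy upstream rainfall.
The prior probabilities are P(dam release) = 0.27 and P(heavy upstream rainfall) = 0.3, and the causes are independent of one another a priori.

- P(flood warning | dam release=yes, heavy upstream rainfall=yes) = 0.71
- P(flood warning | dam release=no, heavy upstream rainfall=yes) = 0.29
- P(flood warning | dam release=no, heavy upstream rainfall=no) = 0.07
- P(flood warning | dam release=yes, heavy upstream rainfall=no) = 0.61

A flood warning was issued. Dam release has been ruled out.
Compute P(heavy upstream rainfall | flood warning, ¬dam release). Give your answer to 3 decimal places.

Numerator (weight on configurations with heavy upstream rainfall): 0.29×0.3 = 0.087000
Normalizer over all consistent configurations: 0.07×0.7 + 0.29×0.3 = 0.136000
Posterior = 0.087000 / 0.136000 ≈ 0.640

P(heavy upstream rainfall | flood warning, ¬dam release) ≈ 0.640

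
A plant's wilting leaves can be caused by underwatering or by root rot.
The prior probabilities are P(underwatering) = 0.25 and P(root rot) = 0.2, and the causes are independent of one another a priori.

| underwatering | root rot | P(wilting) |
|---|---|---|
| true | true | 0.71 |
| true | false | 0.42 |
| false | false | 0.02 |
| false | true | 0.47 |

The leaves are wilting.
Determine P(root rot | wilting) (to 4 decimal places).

Weight on root rot=true, given the evidence: 0.070500 + 0.035500 = 0.106000
Normalizer over all consistent configurations: 0.02·0.75·0.8 + 0.47·0.75·0.2 + 0.42·0.25·0.8 + 0.71·0.25·0.2 = 0.202000
Posterior = 0.106000 / 0.202000 ≈ 0.5248

P(root rot | wilting) ≈ 0.5248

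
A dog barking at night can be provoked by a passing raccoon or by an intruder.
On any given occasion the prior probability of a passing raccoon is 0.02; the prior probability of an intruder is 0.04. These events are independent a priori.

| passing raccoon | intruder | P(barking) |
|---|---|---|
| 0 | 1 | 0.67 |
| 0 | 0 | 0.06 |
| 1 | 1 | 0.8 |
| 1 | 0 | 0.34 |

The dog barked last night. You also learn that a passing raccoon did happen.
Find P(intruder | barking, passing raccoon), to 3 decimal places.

P(barking | passing raccoon) = 0.34×0.96 + 0.8×0.04 = 0.326400 + 0.032000 = 0.358400
Restricting to configurations with intruder present: 0.8×0.04 = 0.032000.
Hence the posterior is 0.032000/0.358400 ≈ 0.089.

P(intruder | barking, passing raccoon) ≈ 0.089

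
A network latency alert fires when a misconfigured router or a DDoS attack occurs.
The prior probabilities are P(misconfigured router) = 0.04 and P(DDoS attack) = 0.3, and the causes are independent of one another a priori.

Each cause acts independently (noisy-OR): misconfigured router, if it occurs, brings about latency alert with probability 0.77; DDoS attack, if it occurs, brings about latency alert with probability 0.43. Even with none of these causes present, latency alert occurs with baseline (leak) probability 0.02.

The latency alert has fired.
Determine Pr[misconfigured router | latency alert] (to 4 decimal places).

Under noisy-OR, P(latency alert | causes) = 1 − (1−0.02)·∏(1−qᵢ) over the active causes.
For the numerator, keep only misconfigured router=true terms: 0.021689 + 0.010458 = 0.032147
Denominator P(latency alert): 0.02*0.96*0.7 + 0.4414*0.96*0.3 + 0.7746*0.04*0.7 + 0.871522*0.04*0.3 = 0.172710
Posterior = 0.032147 / 0.172710 ≈ 0.1861

Pr[misconfigured router | latency alert] ≈ 0.1861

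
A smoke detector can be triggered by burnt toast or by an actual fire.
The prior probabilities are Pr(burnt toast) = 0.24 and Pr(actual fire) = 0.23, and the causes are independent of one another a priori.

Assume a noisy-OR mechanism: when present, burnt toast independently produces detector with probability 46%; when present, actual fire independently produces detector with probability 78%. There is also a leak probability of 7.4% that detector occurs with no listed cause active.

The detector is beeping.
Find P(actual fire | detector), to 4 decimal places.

P(actual fire | detector) ≈ 0.5812

Under noisy-OR, P(detector | causes) = 1 − (1−0.074)·∏(1−qᵢ) over the active causes.
Sum P(detector|·) weighted by the priors over the 4 (burnt toast, actual fire) configurations:
  P(detector) = 0.074·0.76·0.77 + 0.79628·0.76·0.23 + 0.49996·0.24·0.77 + 0.889991·0.24·0.23
        = 0.043305 + 0.139190 + 0.092393 + 0.049128 = 0.324016
Keeping only the actual fire-present terms gives 0.188318, so
  P(actual fire | detector) = 0.188318 / 0.324016 ≈ 0.5812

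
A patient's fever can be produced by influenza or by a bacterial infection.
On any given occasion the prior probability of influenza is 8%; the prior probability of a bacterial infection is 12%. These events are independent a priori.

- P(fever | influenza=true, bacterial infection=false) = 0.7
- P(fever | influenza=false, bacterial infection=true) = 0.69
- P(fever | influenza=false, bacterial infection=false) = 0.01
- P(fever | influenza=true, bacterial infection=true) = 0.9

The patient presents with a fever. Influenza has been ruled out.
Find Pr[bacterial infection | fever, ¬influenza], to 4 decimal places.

For the numerator, keep only bacterial infection=true terms: 0.69·0.12 = 0.082800
The normalizing constant is 0.01·0.88 + 0.69·0.12 = 0.091600
Posterior = 0.082800 / 0.091600 ≈ 0.9039

Pr[bacterial infection | fever, ¬influenza] ≈ 0.9039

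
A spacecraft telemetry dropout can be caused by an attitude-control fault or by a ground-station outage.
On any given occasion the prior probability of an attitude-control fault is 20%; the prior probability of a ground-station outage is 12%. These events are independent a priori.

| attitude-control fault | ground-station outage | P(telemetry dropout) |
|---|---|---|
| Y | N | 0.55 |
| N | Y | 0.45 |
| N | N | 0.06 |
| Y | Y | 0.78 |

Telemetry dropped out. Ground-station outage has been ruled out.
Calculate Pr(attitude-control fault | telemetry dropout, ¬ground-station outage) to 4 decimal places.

Pr(attitude-control fault | telemetry dropout, ¬ground-station outage) ≈ 0.6962

Sum P(telemetry dropout|·) weighted by the priors over both values of attitude-control fault:
  P(telemetry dropout | ¬ground-station outage) = 0.06×0.8 + 0.55×0.2
        = 0.048000 + 0.110000 = 0.158000
Keeping only the attitude-control fault-present terms gives 0.110000, so
  P(attitude-control fault | telemetry dropout, ¬ground-station outage) = 0.110000 / 0.158000 ≈ 0.6962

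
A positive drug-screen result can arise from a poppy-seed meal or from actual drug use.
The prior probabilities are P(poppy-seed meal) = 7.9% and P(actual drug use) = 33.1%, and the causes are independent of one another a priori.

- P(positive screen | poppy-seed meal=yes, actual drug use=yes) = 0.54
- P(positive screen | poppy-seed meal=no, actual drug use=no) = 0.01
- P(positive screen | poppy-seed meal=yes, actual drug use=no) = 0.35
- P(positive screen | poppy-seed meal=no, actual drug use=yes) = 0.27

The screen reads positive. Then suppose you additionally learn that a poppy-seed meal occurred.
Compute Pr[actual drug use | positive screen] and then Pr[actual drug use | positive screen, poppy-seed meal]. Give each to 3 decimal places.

Pr[actual drug use | positive screen] ≈ 0.796; Pr[actual drug use | positive screen, poppy-seed meal] ≈ 0.433

By total probability over the 4 (poppy-seed meal, actual drug use) configurations:
  P(positive screen) = 0.01×0.921×0.669 + 0.27×0.921×0.331 + 0.35×0.079×0.669 + 0.54×0.079×0.331
        = 0.006161 + 0.082310 + 0.018498 + 0.014120 = 0.121089
The terms with actual drug use present sum to 0.096430, so
  P(actual drug use | positive screen) = 0.096430 / 0.121089 ≈ 0.796

With the extra evidence:
For the numerator, keep only actual drug use=true terms: 0.54×0.331 = 0.178740
The normalizing constant is 0.35×0.669 + 0.54×0.331 = 0.412890
P(actual drug use | positive screen, poppy-seed meal) = 0.178740/0.412890 ≈ 0.433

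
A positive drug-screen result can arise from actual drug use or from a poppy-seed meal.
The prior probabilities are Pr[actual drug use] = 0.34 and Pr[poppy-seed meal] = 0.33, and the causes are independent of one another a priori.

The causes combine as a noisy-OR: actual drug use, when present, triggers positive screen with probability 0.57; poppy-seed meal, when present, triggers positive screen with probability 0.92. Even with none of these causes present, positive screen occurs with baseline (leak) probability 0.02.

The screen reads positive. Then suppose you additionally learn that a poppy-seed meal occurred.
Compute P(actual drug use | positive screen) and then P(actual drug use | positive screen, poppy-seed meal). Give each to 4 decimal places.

Under noisy-OR, P(positive screen | causes) = 1 − (1−0.02)·∏(1−qᵢ) over the active causes.
Enumerate the 4 (actual drug use, poppy-seed meal) configurations and weight by the priors:
  P(positive screen) = 0.02*0.66*0.67 + 0.9216*0.66*0.33 + 0.5786*0.34*0.67 + 0.966288*0.34*0.33
        = 0.008844 + 0.200724 + 0.131805 + 0.108418 = 0.449791
The terms with actual drug use present sum to 0.240223, so
  P(actual drug use | positive screen) = 0.240223 / 0.449791 ≈ 0.5341

With the extra evidence:
For the numerator, keep only actual drug use=true terms: 0.966288×0.34 = 0.328538
Normalizer over all consistent configurations: 0.9216×0.66 + 0.966288×0.34 = 0.936794
P(actual drug use | positive screen, poppy-seed meal) = 0.328538/0.936794 ≈ 0.3507

P(actual drug use | positive screen) ≈ 0.5341; P(actual drug use | positive screen, poppy-seed meal) ≈ 0.3507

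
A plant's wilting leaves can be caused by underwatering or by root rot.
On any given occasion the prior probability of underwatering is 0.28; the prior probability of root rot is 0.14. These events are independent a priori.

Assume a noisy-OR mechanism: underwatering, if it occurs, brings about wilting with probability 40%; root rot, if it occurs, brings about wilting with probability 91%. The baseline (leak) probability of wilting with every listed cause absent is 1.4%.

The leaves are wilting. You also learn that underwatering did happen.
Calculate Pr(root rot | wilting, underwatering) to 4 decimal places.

Under noisy-OR, P(wilting | causes) = 1 − (1−0.014)·∏(1−qᵢ) over the active causes.
P(wilting | underwatering) = 0.4084*0.86 + 0.946756*0.14 = 0.351224 + 0.132546 = 0.483770
Of this, 0.132546 comes from 0.946756*0.14 (the root rot=true cases).
Hence the posterior is 0.132546/0.483770 ≈ 0.2740.

Pr(root rot | wilting, underwatering) ≈ 0.2740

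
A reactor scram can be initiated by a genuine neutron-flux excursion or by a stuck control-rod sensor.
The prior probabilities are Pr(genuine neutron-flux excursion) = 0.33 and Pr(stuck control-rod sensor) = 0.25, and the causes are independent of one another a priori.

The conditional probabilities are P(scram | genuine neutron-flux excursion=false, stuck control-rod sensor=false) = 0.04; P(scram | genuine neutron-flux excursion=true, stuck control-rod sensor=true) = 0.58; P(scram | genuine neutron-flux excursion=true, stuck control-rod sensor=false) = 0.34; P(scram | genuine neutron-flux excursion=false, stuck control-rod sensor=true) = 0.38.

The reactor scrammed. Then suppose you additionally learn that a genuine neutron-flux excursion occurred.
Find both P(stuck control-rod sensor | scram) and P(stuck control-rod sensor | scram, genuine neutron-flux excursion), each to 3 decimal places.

P(stuck control-rod sensor | scram) ≈ 0.517; P(stuck control-rod sensor | scram, genuine neutron-flux excursion) ≈ 0.362

Weight on stuck control-rod sensor=true, given the evidence: 0.063650 + 0.047850 = 0.111500
Normalizer over all consistent configurations: 0.04*0.67*0.75 + 0.38*0.67*0.25 + 0.34*0.33*0.75 + 0.58*0.33*0.25 = 0.215750
P(stuck control-rod sensor | scram) = 0.111500/0.215750 ≈ 0.517

Now condition on the additional information:
For the numerator, keep only stuck control-rod sensor=true terms: 0.58·0.25 = 0.145000
Denominator P(scram | genuine neutron-flux excursion): 0.34·0.75 + 0.58·0.25 = 0.400000
Posterior = 0.145000 / 0.400000 ≈ 0.362
This is intercausal reasoning (explaining away): once genuine neutron-flux excursion accounts for the scram, stuck control-rod sensor becomes less likely.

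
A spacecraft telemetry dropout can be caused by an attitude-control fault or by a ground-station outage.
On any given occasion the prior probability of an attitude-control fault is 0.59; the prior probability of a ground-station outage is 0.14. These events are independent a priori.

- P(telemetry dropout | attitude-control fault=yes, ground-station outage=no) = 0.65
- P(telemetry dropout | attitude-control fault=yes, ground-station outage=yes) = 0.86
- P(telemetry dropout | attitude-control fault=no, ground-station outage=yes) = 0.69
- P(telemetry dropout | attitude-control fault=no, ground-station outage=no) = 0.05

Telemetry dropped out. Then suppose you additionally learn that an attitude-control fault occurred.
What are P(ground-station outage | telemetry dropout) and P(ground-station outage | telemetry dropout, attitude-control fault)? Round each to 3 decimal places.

P(telemetry dropout) = 0.05*0.41*0.86 + 0.69*0.41*0.14 + 0.65*0.59*0.86 + 0.86*0.59*0.14 = 0.017630 + 0.039606 + 0.329810 + 0.071036 = 0.458082
The ground-station outage-present share is 0.039606 + 0.071036 = 0.110642.
Hence the posterior is 0.110642/0.458082 ≈ 0.242.

Now condition on the additional information:
P(telemetry dropout | attitude-control fault) = 0.65*0.86 + 0.86*0.14 = 0.559000 + 0.120400 = 0.679400
Restricting to configurations with ground-station outage present: 0.86*0.14 = 0.120400.
P(ground-station outage | telemetry dropout, attitude-control fault) = 0.120400 / 0.679400 ≈ 0.177

P(ground-station outage | telemetry dropout) ≈ 0.242; P(ground-station outage | telemetry dropout, attitude-control fault) ≈ 0.177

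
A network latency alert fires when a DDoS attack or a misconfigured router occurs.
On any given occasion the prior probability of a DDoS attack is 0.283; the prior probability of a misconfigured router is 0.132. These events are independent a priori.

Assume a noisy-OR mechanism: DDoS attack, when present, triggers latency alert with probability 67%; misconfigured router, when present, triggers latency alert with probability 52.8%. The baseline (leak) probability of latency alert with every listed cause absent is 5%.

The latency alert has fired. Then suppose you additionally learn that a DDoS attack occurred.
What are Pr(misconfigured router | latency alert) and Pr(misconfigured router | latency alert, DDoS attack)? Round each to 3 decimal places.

Pr(misconfigured router | latency alert) ≈ 0.296; Pr(misconfigured router | latency alert, DDoS attack) ≈ 0.159

Under noisy-OR, P(latency alert | causes) = 1 − (1−0.05)·∏(1−qᵢ) over the active causes.
P(latency alert) = 0.05*0.717*0.868 + 0.5516*0.717*0.132 + 0.6865*0.283*0.868 + 0.852028*0.283*0.132 = 0.031118 + 0.052206 + 0.168635 + 0.031828 = 0.283787
Restricting to configurations with misconfigured router present: 0.052206 + 0.031828 = 0.084034.
P(misconfigured router | latency alert) = 0.084034 / 0.283787 ≈ 0.296

With the extra evidence:
Enumerate both values of misconfigured router and weight by the priors:
  P(latency alert | DDoS attack) = 0.6865·0.868 + 0.852028·0.132
        = 0.595882 + 0.112468 = 0.708350
Keeping only the misconfigured router-present terms gives 0.112468, so
  P(misconfigured router | latency alert, DDoS attack) = 0.112468 / 0.708350 ≈ 0.159
Conditioning on DDoS attack lowers the posterior on misconfigured router: the classic explaining-away effect in a common-effect structure.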